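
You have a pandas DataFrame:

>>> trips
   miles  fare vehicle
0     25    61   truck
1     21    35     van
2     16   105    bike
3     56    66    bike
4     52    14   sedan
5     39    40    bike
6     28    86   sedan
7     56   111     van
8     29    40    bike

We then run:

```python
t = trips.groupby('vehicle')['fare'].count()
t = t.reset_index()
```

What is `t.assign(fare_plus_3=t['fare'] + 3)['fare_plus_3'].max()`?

group by vehicle, count of fare:
vehicle
bike     4
sedan    2
truck    1
van      2
Name: fare, dtype: int64
reset_index():
  vehicle  fare
0    bike     4
1   sedan     2
2   truck     1
3     van     2
add column fare_plus_3 = t['fare'] + 3:
  vehicle  fare  fare_plus_3
0    bike     4            7
1   sedan     2            5
2   truck     1            4
3     van     2            5
Hence 7.

7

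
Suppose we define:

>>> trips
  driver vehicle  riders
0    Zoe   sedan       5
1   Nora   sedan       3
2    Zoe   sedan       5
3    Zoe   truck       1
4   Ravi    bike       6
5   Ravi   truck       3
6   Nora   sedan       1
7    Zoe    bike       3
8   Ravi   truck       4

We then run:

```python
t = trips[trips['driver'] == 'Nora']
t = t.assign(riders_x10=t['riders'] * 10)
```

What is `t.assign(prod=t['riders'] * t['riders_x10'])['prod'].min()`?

filter rows where driver == 'Nora':
  driver vehicle  riders
1   Nora   sedan       3
6   Nora   sedan       1
add column riders_x10 = t['riders'] * 10:
  driver vehicle  riders  riders_x10
1   Nora   sedan       3          30
6   Nora   sedan       1          10
add column prod = t['riders'] * t['riders_x10']:
  driver vehicle  riders  riders_x10  prod
1   Nora   sedan       3          30    90
6   Nora   sedan       1          10    10
Taking the min of column 'prod' gives 10.

10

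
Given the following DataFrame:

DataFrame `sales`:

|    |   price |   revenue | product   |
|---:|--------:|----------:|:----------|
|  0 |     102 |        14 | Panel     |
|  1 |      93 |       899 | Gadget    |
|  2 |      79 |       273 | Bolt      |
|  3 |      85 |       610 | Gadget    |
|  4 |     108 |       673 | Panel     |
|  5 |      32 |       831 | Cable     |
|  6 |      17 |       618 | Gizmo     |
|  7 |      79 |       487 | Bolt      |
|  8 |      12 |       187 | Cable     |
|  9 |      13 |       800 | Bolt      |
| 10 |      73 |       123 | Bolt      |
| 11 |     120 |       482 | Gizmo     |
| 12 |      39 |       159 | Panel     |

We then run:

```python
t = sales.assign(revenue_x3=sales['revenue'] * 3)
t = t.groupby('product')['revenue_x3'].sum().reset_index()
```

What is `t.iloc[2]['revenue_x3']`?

add column revenue_x3 = sales['revenue'] * 3:
    price  revenue product  revenue_x3
0     102       14   Panel          42
1      93      899  Gadget        2697
2      79      273    Bolt         819
3      85      610  Gadget        1830
4     108      673   Panel        2019
5      32      831   Cable        2493
6      17      618   Gizmo        1854
7      79      487    Bolt        1461
8      12      187   Cable         561
9      13      800    Bolt        2400
10     73      123    Bolt         369
11    120      482   Gizmo        1446
12     39      159   Panel         477
group by product, sum of revenue_x3:
product
Bolt      5049
Cable     3054
Gadget    4527
Gizmo     3300
Panel     2538
Name: revenue_x3, dtype: int64
reset_index():
  product  revenue_x3
0    Bolt        5049
1   Cable        3054
2  Gadget        4527
3   Gizmo        3300
4   Panel        2538

4527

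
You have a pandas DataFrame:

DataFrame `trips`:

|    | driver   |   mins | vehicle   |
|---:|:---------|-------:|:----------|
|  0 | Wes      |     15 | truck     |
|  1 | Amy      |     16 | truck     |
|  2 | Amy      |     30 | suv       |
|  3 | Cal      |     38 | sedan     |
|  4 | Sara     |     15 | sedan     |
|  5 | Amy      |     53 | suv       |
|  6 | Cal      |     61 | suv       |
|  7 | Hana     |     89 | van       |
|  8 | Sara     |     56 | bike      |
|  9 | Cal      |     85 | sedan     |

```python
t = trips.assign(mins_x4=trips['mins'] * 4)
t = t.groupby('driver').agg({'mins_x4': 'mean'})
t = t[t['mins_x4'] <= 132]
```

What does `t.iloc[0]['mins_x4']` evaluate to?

132.0

add column mins_x4 = trips['mins'] * 4:
  driver  mins vehicle  mins_x4
0    Wes    15   truck       60
1    Amy    16   truck       64
2    Amy    30     suv      120
3    Cal    38   sedan      152
4   Sara    15   sedan       60
5    Amy    53     suv      212
6    Cal    61     suv      244
7   Hana    89     van      356
8   Sara    56    bike      224
9    Cal    85   sedan      340
group by driver, mean of mins_x4:
           mins_x4
driver            
Amy     132.000000
Cal     245.333333
Hana    356.000000
Sara    142.000000
Wes      60.000000
filter rows where mins_x4 <= 132:
        mins_x4
driver         
Amy       132.0
Wes        60.0
Finally, value at position 0, column 'mins_x4' = 132.0.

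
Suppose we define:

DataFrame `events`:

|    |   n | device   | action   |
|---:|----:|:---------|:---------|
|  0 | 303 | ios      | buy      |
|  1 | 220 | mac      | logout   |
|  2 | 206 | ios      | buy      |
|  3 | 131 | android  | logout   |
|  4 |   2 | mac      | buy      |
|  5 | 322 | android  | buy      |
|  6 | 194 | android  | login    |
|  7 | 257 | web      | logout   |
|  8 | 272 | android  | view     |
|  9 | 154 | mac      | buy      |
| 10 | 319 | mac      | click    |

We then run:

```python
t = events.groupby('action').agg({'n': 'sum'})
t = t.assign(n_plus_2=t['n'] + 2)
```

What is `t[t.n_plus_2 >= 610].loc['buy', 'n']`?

987

group by action, sum of n:
          n
action     
buy     987
click   319
login   194
logout  608
view    272
add column n_plus_2 = t['n'] + 2:
          n  n_plus_2
action               
buy     987       989
click   319       321
login   194       196
logout  608       610
view    272       274
filter rows where n_plus_2 >= 610:
          n  n_plus_2
action               
buy     987       989
logout  608       610
So loc['buy', 'n'] = 987.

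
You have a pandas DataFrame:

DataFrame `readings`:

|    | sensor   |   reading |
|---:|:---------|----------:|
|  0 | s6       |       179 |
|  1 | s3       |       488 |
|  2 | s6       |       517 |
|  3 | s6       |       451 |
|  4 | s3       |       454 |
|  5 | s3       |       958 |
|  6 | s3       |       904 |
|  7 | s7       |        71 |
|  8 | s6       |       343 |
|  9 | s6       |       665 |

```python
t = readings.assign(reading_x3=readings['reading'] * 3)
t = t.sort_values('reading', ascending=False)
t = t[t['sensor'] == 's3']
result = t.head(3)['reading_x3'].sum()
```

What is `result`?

7050

add column reading_x3 = readings['reading'] * 3:
  sensor  reading  reading_x3
0     s6      179         537
1     s3      488        1464
2     s6      517        1551
3     s6      451        1353
4     s3      454        1362
5     s3      958        2874
6     s3      904        2712
7     s7       71         213
8     s6      343        1029
9     s6      665        1995
sort by reading descending:
  sensor  reading  reading_x3
5     s3      958        2874
6     s3      904        2712
9     s6      665        1995
2     s6      517        1551
1     s3      488        1464
4     s3      454        1362
3     s6      451        1353
8     s6      343        1029
0     s6      179         537
7     s7       71         213
filter rows where sensor == 's3':
  sensor  reading  reading_x3
5     s3      958        2874
6     s3      904        2712
1     s3      488        1464
4     s3      454        1362
take first 3 rows:
  sensor  reading  reading_x3
5     s3      958        2874
6     s3      904        2712
1     s3      488        1464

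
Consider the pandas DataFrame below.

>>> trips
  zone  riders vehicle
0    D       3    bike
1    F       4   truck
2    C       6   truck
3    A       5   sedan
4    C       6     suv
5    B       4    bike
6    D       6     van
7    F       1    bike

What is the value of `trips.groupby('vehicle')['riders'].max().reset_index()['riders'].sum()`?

group by vehicle, max of riders:
vehicle
bike     4
sedan    5
suv      6
truck    6
van      6
Name: riders, dtype: int64
reset_index():
  vehicle  riders
0    bike       4
1   sedan       5
2     suv       6
3   truck       6
4     van       6
Finally, sum of column 'riders' = 27.

27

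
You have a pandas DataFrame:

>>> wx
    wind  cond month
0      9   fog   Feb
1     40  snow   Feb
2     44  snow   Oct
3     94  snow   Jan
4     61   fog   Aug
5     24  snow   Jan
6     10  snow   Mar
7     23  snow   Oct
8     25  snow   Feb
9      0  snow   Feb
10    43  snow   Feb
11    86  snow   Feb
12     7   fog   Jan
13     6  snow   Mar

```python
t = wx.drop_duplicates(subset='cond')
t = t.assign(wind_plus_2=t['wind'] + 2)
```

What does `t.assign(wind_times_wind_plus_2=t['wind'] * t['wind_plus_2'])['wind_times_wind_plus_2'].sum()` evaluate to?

1779

drop duplicate cond (keep=first):
   wind  cond month
0     9   fog   Feb
1    40  snow   Feb
add column wind_plus_2 = t['wind'] + 2:
   wind  cond month  wind_plus_2
0     9   fog   Feb           11
1    40  snow   Feb           42
add column wind_times_wind_plus_2 = t['wind'] * t['wind_plus_2']:
   wind  cond month  wind_plus_2  wind_times_wind_plus_2
0     9   fog   Feb           11                      99
1    40  snow   Feb           42                    1680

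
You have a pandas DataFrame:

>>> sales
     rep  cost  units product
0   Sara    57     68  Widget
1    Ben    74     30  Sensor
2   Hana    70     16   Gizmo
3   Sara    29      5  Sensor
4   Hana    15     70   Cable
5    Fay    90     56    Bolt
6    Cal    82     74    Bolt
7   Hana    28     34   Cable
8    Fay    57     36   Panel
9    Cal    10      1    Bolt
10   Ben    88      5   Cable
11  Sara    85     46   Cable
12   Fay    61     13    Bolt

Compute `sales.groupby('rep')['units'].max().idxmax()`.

Cal

group by rep, max of units:
rep
Ben     30
Cal     74
Fay     56
Hana    70
Sara    68
Name: units, dtype: int64
Taking the label with the largest value gives Cal.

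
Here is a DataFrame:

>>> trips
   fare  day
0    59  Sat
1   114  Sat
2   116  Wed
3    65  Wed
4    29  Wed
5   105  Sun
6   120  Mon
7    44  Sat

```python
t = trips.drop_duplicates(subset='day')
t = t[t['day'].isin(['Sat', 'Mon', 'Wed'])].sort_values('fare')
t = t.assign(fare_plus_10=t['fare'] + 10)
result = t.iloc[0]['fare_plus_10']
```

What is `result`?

drop duplicate day (keep=first):
   fare  day
0    59  Sat
2   116  Wed
5   105  Sun
6   120  Mon
filter rows where day in ['Sat', 'Mon', 'Wed']:
   fare  day
0    59  Sat
2   116  Wed
6   120  Mon
sort by fare:
   fare  day
0    59  Sat
2   116  Wed
6   120  Mon
add column fare_plus_10 = t['fare'] + 10:
   fare  day  fare_plus_10
0    59  Sat            69
2   116  Wed           126
6   120  Mon           130

69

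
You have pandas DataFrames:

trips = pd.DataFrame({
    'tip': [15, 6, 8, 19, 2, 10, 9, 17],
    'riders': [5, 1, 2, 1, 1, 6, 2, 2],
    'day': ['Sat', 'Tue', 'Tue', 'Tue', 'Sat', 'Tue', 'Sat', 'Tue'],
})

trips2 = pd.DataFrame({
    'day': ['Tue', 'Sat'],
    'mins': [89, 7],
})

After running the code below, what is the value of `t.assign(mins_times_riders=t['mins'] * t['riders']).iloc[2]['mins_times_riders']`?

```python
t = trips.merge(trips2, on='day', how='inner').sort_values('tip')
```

merge on 'day' (how='inner') → 8 rows:
   tip  riders  day  mins
0   15       5  Sat     7
1    6       1  Tue    89
2    8       2  Tue    89
3   19       1  Tue    89
4    2       1  Sat     7
5   10       6  Tue    89
6    9       2  Sat     7
7   17       2  Tue    89
sort by tip:
   tip  riders  day  mins
4    2       1  Sat     7
1    6       1  Tue    89
2    8       2  Tue    89
6    9       2  Sat     7
5   10       6  Tue    89
0   15       5  Sat     7
7   17       2  Tue    89
3   19       1  Tue    89
add column mins_times_riders = t['mins'] * t['riders']:
   tip  riders  day  mins  mins_times_riders
4    2       1  Sat     7                  7
1    6       1  Tue    89                 89
2    8       2  Tue    89                178
6    9       2  Sat     7                 14
5   10       6  Tue    89                534
0   15       5  Sat     7                 35
7   17       2  Tue    89                178
3   19       1  Tue    89                 89
Finally, value at position 2, column 'mins_times_riders' = 178.

178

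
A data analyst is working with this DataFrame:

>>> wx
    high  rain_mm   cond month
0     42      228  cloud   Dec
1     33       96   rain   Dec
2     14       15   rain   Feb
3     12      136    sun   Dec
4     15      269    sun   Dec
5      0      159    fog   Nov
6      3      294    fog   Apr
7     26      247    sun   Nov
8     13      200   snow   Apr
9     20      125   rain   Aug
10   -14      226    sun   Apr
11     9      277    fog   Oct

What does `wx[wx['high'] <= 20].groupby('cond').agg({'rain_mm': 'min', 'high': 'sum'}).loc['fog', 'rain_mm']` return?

filter rows where high <= 20:
    high  rain_mm  cond month
2     14       15  rain   Feb
3     12      136   sun   Dec
4     15      269   sun   Dec
5      0      159   fog   Nov
6      3      294   fog   Apr
8     13      200  snow   Apr
9     20      125  rain   Aug
10   -14      226   sun   Apr
11     9      277   fog   Oct
group by cond: min(rain_mm), sum(high):
      rain_mm  high
cond               
fog       159    12
rain       15    34
snow      200    13
sun       136    13
Then the value at row 'fog', column 'rain_mm': 159

159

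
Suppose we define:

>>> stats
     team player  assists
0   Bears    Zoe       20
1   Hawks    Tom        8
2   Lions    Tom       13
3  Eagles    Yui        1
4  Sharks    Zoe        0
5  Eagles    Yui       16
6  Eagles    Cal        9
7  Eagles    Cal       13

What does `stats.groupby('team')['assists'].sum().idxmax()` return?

Eagles

group by team, sum of assists:
team
Bears     20
Eagles    39
Hawks      8
Lions     13
Sharks     0
Name: assists, dtype: int64
label with the largest value → Eagles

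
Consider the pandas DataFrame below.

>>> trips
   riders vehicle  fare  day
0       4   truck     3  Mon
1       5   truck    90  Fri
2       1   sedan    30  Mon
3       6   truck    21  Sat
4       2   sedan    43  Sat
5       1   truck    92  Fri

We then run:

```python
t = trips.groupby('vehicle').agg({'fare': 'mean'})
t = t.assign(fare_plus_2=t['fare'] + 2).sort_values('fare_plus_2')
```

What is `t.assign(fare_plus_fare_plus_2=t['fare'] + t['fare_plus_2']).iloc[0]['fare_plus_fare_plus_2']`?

75.0

group by vehicle, mean of fare:
         fare
vehicle      
sedan    36.5
truck    51.5
add column fare_plus_2 = t['fare'] + 2:
         fare  fare_plus_2
vehicle                   
sedan    36.5         38.5
truck    51.5         53.5
sort by fare_plus_2:
         fare  fare_plus_2
vehicle                   
sedan    36.5         38.5
truck    51.5         53.5
add column fare_plus_fare_plus_2 = t['fare'] + t['fare_plus_2']:
         fare  fare_plus_2  fare_plus_fare_plus_2
vehicle                                          
sedan    36.5         38.5                   75.0
truck    51.5         53.5                  105.0
Taking the value at position 0, column 'fare_plus_fare_plus_2' gives 75.0.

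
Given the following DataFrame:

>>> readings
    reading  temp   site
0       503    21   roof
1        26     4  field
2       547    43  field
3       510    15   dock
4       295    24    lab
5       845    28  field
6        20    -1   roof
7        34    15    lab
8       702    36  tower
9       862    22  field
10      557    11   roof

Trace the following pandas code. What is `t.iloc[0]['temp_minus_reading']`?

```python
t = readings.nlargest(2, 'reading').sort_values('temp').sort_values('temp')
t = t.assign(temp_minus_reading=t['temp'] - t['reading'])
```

-840

take 2 rows with largest reading:
   reading  temp   site
9      862    22  field
5      845    28  field
sort by temp:
   reading  temp   site
9      862    22  field
5      845    28  field
sort by temp:
   reading  temp   site
9      862    22  field
5      845    28  field
add column temp_minus_reading = t['temp'] - t['reading']:
   reading  temp   site  temp_minus_reading
9      862    22  field                -840
5      845    28  field                -817
value at position 0, column 'temp_minus_reading' → -840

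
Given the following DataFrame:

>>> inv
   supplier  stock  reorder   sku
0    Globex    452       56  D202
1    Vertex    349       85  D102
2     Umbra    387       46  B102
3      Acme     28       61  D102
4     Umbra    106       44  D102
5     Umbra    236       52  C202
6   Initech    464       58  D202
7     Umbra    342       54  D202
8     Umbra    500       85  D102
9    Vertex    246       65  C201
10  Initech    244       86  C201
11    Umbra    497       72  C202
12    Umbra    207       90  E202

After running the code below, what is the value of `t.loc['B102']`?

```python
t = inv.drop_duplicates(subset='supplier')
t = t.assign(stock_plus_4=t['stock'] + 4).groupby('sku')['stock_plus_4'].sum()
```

drop duplicate supplier (keep=first):
  supplier  stock  reorder   sku
0   Globex    452       56  D202
1   Vertex    349       85  D102
2    Umbra    387       46  B102
3     Acme     28       61  D102
6  Initech    464       58  D202
add column stock_plus_4 = t['stock'] + 4:
  supplier  stock  reorder   sku  stock_plus_4
0   Globex    452       56  D202           456
1   Vertex    349       85  D102           353
2    Umbra    387       46  B102           391
3     Acme     28       61  D102            32
6  Initech    464       58  D202           468
group by sku, sum of stock_plus_4:
sku
B102    391
D102    385
D202    924
Name: stock_plus_4, dtype: int64
Reading off the value at index 'B102', we get 391.

391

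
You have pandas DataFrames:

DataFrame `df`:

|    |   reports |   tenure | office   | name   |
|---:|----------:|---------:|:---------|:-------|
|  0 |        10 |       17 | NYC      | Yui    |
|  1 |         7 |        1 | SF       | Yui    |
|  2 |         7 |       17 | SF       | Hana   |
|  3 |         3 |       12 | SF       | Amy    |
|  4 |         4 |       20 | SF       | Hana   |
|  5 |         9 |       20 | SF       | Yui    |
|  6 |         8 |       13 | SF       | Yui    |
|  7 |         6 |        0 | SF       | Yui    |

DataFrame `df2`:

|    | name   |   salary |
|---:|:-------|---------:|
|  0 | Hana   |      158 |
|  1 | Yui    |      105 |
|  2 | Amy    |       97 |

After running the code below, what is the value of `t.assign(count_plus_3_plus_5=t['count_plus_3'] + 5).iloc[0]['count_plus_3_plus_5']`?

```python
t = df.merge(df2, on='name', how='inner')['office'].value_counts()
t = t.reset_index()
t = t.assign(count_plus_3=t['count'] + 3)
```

merge on 'name' (how='inner') → 8 rows:
   reports  tenure office  name  salary
0       10      17    NYC   Yui     105
1        7       1     SF   Yui     105
2        7      17     SF  Hana     158
3        3      12     SF   Amy      97
4        4      20     SF  Hana     158
5        9      20     SF   Yui     105
6        8      13     SF   Yui     105
7        6       0     SF   Yui     105
value_counts of office:
office
SF     7
NYC    1
Name: count, dtype: int64
reset_index():
  office  count
0     SF      7
1    NYC      1
add column count_plus_3 = t['count'] + 3:
  office  count  count_plus_3
0     SF      7            10
1    NYC      1             4
add column count_plus_3_plus_5 = t['count_plus_3'] + 5:
  office  count  count_plus_3  count_plus_3_plus_5
0     SF      7            10                   15
1    NYC      1             4                    9
Hence 15.

15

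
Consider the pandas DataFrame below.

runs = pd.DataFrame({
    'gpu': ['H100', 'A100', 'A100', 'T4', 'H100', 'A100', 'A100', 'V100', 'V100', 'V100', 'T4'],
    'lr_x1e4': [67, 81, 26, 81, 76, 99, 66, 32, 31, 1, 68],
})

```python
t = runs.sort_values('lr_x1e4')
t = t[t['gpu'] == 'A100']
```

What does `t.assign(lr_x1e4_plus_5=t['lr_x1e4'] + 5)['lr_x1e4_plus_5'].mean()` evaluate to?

73.0

sort by lr_x1e4:
     gpu  lr_x1e4
9   V100        1
2   A100       26
8   V100       31
7   V100       32
6   A100       66
0   H100       67
10    T4       68
4   H100       76
1   A100       81
3     T4       81
5   A100       99
filter rows where gpu == 'A100':
    gpu  lr_x1e4
2  A100       26
6  A100       66
1  A100       81
5  A100       99
add column lr_x1e4_plus_5 = t['lr_x1e4'] + 5:
    gpu  lr_x1e4  lr_x1e4_plus_5
2  A100       26              31
6  A100       66              71
1  A100       81              86
5  A100       99             104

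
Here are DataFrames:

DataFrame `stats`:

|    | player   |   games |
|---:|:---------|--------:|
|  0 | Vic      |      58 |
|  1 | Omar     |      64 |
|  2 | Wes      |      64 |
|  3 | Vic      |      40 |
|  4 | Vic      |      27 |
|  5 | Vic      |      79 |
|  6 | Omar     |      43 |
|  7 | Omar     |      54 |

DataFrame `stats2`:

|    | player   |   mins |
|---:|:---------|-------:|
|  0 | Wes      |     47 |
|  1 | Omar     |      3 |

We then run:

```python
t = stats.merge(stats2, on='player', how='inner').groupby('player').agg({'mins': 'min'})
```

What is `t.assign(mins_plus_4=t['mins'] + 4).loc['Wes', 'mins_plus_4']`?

51

merge on 'player' (how='inner') → 4 rows:
  player  games  mins
0   Omar     64     3
1    Wes     64    47
2   Omar     43     3
3   Omar     54     3
group by player, min of mins:
        mins
player      
Omar       3
Wes       47
add column mins_plus_4 = t['mins'] + 4:
        mins  mins_plus_4
player                   
Omar       3            7
Wes       47           51
Reading off the value at row 'Wes', column 'mins_plus_4', we get 51.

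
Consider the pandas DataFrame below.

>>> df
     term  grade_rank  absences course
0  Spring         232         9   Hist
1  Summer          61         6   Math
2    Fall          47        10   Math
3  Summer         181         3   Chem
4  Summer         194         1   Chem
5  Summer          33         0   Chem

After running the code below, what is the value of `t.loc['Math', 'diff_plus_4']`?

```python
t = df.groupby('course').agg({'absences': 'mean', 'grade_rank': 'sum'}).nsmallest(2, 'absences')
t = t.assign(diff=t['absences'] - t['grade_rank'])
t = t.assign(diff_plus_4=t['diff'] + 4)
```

group by course: mean(absences), sum(grade_rank):
        absences  grade_rank
course                      
Chem    1.333333         408
Hist    9.000000         232
Math    8.000000         108
take 2 rows with smallest absences:
        absences  grade_rank
course                      
Chem    1.333333         408
Math    8.000000         108
add column diff = t['absences'] - t['grade_rank']:
        absences  grade_rank        diff
course                                  
Chem    1.333333         408 -406.666667
Math    8.000000         108 -100.000000
add column diff_plus_4 = t['diff'] + 4:
        absences  grade_rank        diff  diff_plus_4
course                                               
Chem    1.333333         408 -406.666667  -402.666667
Math    8.000000         108 -100.000000   -96.000000

-96.0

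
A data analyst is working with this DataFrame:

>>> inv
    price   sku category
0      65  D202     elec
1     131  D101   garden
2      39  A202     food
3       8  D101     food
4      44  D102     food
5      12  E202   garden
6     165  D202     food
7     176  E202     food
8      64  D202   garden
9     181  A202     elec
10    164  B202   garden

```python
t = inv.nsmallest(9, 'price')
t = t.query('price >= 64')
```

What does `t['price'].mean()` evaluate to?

117.8

take 9 rows with smallest price:
    price   sku category
3       8  D101     food
5      12  E202   garden
2      39  A202     food
4      44  D102     food
8      64  D202   garden
0      65  D202     elec
1     131  D101   garden
10    164  B202   garden
6     165  D202     food
filter rows where price >= 64:
    price   sku category
8      64  D202   garden
0      65  D202     elec
1     131  D101   garden
10    164  B202   garden
6     165  D202     food
Then the mean of column 'price': 117.8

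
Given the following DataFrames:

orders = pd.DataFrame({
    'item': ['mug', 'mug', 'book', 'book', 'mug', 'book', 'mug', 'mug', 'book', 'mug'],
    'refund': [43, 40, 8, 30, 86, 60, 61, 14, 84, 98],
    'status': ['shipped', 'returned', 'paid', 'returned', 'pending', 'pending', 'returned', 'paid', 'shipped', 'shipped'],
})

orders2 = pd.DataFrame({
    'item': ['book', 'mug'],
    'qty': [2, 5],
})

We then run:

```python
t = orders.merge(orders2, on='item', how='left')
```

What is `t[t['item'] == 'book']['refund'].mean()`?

45.5

merge on 'item' (how='left') → 10 rows:
   item  refund    status  qty
0   mug      43   shipped    5
1   mug      40  returned    5
2  book       8      paid    2
3  book      30  returned    2
4   mug      86   pending    5
5  book      60   pending    2
6   mug      61  returned    5
7   mug      14      paid    5
8  book      84   shipped    2
9   mug      98   shipped    5
filter rows where item == 'book':
   item  refund    status  qty
2  book       8      paid    2
3  book      30  returned    2
5  book      60   pending    2
8  book      84   shipped    2
Reading off the mean of column 'refund', we get 45.5.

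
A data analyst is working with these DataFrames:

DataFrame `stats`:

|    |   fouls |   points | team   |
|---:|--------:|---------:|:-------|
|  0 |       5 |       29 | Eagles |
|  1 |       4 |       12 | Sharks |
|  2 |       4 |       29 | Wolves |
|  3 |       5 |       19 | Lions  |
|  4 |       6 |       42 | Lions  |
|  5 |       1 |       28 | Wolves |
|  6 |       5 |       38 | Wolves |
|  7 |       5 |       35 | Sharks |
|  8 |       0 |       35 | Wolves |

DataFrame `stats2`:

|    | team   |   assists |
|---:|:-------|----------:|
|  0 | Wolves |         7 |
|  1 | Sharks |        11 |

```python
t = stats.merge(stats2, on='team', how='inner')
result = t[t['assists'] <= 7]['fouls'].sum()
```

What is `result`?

10

merge on 'team' (how='inner') → 6 rows:
   fouls  points    team  assists
0      4      12  Sharks       11
1      4      29  Wolves        7
2      1      28  Wolves        7
3      5      38  Wolves        7
4      5      35  Sharks       11
5      0      35  Wolves        7
filter rows where assists <= 7:
   fouls  points    team  assists
1      4      29  Wolves        7
2      1      28  Wolves        7
3      5      38  Wolves        7
5      0      35  Wolves        7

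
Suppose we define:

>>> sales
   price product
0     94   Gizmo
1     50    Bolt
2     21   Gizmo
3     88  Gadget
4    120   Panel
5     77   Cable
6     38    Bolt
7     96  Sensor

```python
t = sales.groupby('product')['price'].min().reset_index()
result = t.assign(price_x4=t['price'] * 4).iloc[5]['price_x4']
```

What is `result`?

384

group by product, min of price:
product
Bolt       38
Cable      77
Gadget     88
Gizmo      21
Panel     120
Sensor     96
Name: price, dtype: int64
reset_index():
  product  price
0    Bolt     38
1   Cable     77
2  Gadget     88
3   Gizmo     21
4   Panel    120
5  Sensor     96
add column price_x4 = t['price'] * 4:
  product  price  price_x4
0    Bolt     38       152
1   Cable     77       308
2  Gadget     88       352
3   Gizmo     21        84
4   Panel    120       480
5  Sensor     96       384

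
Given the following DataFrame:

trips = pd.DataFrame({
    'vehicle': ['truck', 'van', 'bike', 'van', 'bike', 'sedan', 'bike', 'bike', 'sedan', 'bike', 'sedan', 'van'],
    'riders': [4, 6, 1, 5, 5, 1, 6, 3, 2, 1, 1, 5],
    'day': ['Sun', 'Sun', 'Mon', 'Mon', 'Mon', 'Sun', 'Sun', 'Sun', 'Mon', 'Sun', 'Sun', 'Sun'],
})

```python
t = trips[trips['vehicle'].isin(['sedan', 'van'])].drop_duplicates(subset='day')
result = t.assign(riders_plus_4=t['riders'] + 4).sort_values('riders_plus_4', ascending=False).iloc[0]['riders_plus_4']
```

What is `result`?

10

filter rows where vehicle in ['sedan', 'van']:
   vehicle  riders  day
1      van       6  Sun
3      van       5  Mon
5    sedan       1  Sun
8    sedan       2  Mon
10   sedan       1  Sun
11     van       5  Sun
drop duplicate day (keep=first):
  vehicle  riders  day
1     van       6  Sun
3     van       5  Mon
add column riders_plus_4 = t['riders'] + 4:
  vehicle  riders  day  riders_plus_4
1     van       6  Sun             10
3     van       5  Mon              9
sort by riders_plus_4 descending:
  vehicle  riders  day  riders_plus_4
1     van       6  Sun             10
3     van       5  Mon              9
Reading off the value at position 0, column 'riders_plus_4', we get 10.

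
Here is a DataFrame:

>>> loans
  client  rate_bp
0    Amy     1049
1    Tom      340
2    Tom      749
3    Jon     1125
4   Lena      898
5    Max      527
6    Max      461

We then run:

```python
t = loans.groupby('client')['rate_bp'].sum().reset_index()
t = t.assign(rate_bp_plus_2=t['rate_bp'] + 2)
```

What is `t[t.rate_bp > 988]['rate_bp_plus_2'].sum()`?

3269

group by client, sum of rate_bp:
client
Amy     1049
Jon     1125
Lena     898
Max      988
Tom     1089
Name: rate_bp, dtype: int64
reset_index():
  client  rate_bp
0    Amy     1049
1    Jon     1125
2   Lena      898
3    Max      988
4    Tom     1089
add column rate_bp_plus_2 = t['rate_bp'] + 2:
  client  rate_bp  rate_bp_plus_2
0    Amy     1049            1051
1    Jon     1125            1127
2   Lena      898             900
3    Max      988             990
4    Tom     1089            1091
filter rows where rate_bp > 988:
  client  rate_bp  rate_bp_plus_2
0    Amy     1049            1051
1    Jon     1125            1127
4    Tom     1089            1091
Then the sum of column 'rate_bp_plus_2': 3269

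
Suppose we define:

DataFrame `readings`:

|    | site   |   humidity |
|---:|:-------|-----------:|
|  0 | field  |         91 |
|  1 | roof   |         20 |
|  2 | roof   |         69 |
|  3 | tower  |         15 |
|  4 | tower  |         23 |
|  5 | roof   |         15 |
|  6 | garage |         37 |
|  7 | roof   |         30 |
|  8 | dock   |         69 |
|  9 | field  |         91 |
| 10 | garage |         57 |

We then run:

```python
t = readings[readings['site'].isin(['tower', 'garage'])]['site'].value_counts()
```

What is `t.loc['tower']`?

filter rows where site in ['tower', 'garage']:
      site  humidity
3    tower        15
4    tower        23
6   garage        37
10  garage        57
value_counts of site:
site
tower     2
garage    2
Name: count, dtype: int64
value at index 'tower' → 2

2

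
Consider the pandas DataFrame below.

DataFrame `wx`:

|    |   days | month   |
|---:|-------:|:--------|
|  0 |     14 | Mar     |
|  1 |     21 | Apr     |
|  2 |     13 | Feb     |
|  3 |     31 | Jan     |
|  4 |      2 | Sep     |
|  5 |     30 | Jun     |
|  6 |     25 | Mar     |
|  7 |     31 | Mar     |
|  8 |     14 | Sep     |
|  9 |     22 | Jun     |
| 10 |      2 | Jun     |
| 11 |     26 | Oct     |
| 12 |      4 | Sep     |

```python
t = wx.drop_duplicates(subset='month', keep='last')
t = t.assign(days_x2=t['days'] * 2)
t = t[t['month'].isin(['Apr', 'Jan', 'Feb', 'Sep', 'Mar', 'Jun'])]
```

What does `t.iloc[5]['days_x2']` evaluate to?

8

drop duplicate month (keep=last):
    days month
1     21   Apr
2     13   Feb
3     31   Jan
7     31   Mar
10     2   Jun
11    26   Oct
12     4   Sep
add column days_x2 = t['days'] * 2:
    days month  days_x2
1     21   Apr       42
2     13   Feb       26
3     31   Jan       62
7     31   Mar       62
10     2   Jun        4
11    26   Oct       52
12     4   Sep        8
filter rows where month in ['Apr', 'Jan', 'Feb', 'Sep', 'Mar', 'Jun']:
    days month  days_x2
1     21   Apr       42
2     13   Feb       26
3     31   Jan       62
7     31   Mar       62
10     2   Jun        4
12     4   Sep        8
Then the value at position 5, column 'days_x2': 8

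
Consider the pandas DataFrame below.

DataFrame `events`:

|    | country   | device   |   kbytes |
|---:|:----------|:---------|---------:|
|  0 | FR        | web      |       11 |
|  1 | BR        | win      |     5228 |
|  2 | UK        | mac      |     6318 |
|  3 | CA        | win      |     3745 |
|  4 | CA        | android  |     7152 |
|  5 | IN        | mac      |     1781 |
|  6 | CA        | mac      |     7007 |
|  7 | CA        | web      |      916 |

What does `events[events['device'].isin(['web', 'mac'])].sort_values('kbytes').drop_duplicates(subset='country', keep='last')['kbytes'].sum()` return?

filter rows where device in ['web', 'mac']:
  country device  kbytes
0      FR    web      11
2      UK    mac    6318
5      IN    mac    1781
6      CA    mac    7007
7      CA    web     916
sort by kbytes:
  country device  kbytes
0      FR    web      11
7      CA    web     916
5      IN    mac    1781
2      UK    mac    6318
6      CA    mac    7007
drop duplicate country (keep=last):
  country device  kbytes
0      FR    web      11
5      IN    mac    1781
2      UK    mac    6318
6      CA    mac    7007

15117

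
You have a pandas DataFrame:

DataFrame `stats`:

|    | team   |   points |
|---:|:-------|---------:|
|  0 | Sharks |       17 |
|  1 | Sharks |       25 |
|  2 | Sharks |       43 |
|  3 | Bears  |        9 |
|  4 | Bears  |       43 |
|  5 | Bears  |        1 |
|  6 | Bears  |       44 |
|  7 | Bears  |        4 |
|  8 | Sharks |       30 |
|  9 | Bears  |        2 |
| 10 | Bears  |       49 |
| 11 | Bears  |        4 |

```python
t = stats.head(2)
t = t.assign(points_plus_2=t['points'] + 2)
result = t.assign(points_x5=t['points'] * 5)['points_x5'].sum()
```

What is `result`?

210

take first 2 rows:
     team  points
0  Sharks      17
1  Sharks      25
add column points_plus_2 = t['points'] + 2:
     team  points  points_plus_2
0  Sharks      17             19
1  Sharks      25             27
add column points_x5 = t['points'] * 5:
     team  points  points_plus_2  points_x5
0  Sharks      17             19         85
1  Sharks      25             27        125
The sum of column 'points_x5' is 210.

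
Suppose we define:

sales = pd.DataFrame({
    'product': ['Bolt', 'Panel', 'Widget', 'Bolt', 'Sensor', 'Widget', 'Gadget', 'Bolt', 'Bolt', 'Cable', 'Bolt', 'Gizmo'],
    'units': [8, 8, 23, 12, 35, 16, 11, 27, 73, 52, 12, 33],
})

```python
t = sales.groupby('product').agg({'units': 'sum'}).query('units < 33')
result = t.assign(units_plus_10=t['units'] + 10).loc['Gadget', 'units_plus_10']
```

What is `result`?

group by product, sum of units:
         units
product       
Bolt       132
Cable       52
Gadget      11
Gizmo       33
Panel        8
Sensor      35
Widget      39
filter rows where units < 33:
         units
product       
Gadget      11
Panel        8
add column units_plus_10 = t['units'] + 10:
         units  units_plus_10
product                      
Gadget      11             21
Panel        8             18

21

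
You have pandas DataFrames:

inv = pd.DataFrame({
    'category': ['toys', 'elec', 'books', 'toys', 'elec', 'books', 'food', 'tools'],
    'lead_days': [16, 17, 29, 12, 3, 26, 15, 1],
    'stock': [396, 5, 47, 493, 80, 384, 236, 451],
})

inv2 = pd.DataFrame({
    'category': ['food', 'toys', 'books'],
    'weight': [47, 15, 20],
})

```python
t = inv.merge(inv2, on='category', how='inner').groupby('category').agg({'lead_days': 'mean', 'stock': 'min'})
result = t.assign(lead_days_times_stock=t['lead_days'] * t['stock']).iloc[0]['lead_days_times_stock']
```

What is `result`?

1292.5

merge on 'category' (how='inner') → 5 rows:
  category  lead_days  stock  weight
0     toys         16    396      15
1    books         29     47      20
2     toys         12    493      15
3    books         26    384      20
4     food         15    236      47
group by category: mean(lead_days), min(stock):
          lead_days  stock
category                  
books          27.5     47
food           15.0    236
toys           14.0    396
add column lead_days_times_stock = t['lead_days'] * t['stock']:
          lead_days  stock  lead_days_times_stock
category                                         
books          27.5     47                 1292.5
food           15.0    236                 3540.0
toys           14.0    396                 5544.0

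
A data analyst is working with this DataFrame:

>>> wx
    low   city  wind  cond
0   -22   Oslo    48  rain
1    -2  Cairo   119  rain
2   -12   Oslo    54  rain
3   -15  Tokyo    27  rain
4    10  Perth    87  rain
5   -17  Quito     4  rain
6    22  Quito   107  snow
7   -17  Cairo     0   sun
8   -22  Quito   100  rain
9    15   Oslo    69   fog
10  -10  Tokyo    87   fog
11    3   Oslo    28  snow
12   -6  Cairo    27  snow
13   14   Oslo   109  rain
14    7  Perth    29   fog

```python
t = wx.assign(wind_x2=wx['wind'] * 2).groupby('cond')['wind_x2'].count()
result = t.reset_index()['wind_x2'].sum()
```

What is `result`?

add column wind_x2 = wx['wind'] * 2:
    low   city  wind  cond  wind_x2
0   -22   Oslo    48  rain       96
1    -2  Cairo   119  rain      238
2   -12   Oslo    54  rain      108
3   -15  Tokyo    27  rain       54
4    10  Perth    87  rain      174
5   -17  Quito     4  rain        8
6    22  Quito   107  snow      214
7   -17  Cairo     0   sun        0
8   -22  Quito   100  rain      200
9    15   Oslo    69   fog      138
10  -10  Tokyo    87   fog      174
11    3   Oslo    28  snow       56
12   -6  Cairo    27  snow       54
13   14   Oslo   109  rain      218
14    7  Perth    29   fog       58
group by cond, count of wind_x2:
cond
fog     3
rain    8
snow    3
sun     1
Name: wind_x2, dtype: int64
reset_index():
   cond  wind_x2
0   fog        3
1  rain        8
2  snow        3
3   sun        1

15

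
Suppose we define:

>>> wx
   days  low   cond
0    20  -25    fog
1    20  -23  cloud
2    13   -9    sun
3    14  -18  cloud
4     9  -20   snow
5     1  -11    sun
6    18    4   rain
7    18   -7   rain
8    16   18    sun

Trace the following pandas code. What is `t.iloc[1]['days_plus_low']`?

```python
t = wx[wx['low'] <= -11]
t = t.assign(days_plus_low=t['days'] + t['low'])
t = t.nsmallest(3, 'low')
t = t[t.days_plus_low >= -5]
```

filter rows where low <= -11:
   days  low   cond
0    20  -25    fog
1    20  -23  cloud
3    14  -18  cloud
4     9  -20   snow
5     1  -11    sun
add column days_plus_low = t['days'] + t['low']:
   days  low   cond  days_plus_low
0    20  -25    fog             -5
1    20  -23  cloud             -3
3    14  -18  cloud             -4
4     9  -20   snow            -11
5     1  -11    sun            -10
take 3 rows with smallest low:
   days  low   cond  days_plus_low
0    20  -25    fog             -5
1    20  -23  cloud             -3
4     9  -20   snow            -11
filter rows where days_plus_low >= -5:
   days  low   cond  days_plus_low
0    20  -25    fog             -5
1    20  -23  cloud             -3

-3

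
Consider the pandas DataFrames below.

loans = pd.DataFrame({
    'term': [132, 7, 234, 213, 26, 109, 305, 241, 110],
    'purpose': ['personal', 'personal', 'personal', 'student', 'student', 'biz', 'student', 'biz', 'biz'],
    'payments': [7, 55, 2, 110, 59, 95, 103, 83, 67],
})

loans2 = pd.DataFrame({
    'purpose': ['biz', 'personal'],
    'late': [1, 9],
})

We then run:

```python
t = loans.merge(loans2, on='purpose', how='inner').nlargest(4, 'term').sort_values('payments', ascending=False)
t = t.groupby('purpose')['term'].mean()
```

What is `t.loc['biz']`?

175.5

merge on 'purpose' (how='inner') → 6 rows:
   term   purpose  payments  late
0   132  personal         7     9
1     7  personal        55     9
2   234  personal         2     9
3   109       biz        95     1
4   241       biz        83     1
5   110       biz        67     1
take 4 rows with largest term:
   term   purpose  payments  late
4   241       biz        83     1
2   234  personal         2     9
0   132  personal         7     9
5   110       biz        67     1
sort by payments descending:
   term   purpose  payments  late
4   241       biz        83     1
5   110       biz        67     1
0   132  personal         7     9
2   234  personal         2     9
group by purpose, mean of term:
purpose
biz         175.5
personal    183.0
Name: term, dtype: float64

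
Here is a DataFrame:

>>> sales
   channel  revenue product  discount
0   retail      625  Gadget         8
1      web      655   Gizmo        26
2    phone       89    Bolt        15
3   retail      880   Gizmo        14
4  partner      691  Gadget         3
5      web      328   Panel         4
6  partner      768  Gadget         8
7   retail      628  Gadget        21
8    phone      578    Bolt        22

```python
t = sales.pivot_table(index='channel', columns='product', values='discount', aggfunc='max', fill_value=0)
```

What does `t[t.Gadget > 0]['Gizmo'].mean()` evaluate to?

7.0

pivot: rows=channel, cols=product, max(discount):
product  Bolt  Gadget  Gizmo  Panel
channel                            
partner     0       8      0      0
phone      22       0      0      0
retail      0      21     14      0
web         0       0     26      4
filter rows where Gadget > 0:
product  Bolt  Gadget  Gizmo  Panel
channel                            
partner     0       8      0      0
retail      0      21     14      0
Finally, mean of column 'Gizmo' = 7.0.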